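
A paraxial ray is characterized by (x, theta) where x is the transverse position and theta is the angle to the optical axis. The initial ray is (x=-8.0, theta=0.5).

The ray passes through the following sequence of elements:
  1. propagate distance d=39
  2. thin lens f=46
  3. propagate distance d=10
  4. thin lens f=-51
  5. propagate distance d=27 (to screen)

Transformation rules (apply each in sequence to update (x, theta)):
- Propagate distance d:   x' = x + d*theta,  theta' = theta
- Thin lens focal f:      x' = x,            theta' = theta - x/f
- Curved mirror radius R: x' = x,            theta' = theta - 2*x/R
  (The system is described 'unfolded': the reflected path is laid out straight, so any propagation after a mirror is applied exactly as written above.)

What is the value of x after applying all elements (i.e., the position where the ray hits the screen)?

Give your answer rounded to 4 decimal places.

Answer: 28.1618

Derivation:
Initial: x=-8.0000 theta=0.5000
After 1 (propagate distance d=39): x=11.5000 theta=0.5000
After 2 (thin lens f=46): x=11.5000 theta=0.2500
After 3 (propagate distance d=10): x=14.0000 theta=0.2500
After 4 (thin lens f=-51): x=14.0000 theta=107/204 (≈0.5245)
After 5 (propagate distance d=27 (to screen)): x=1915/68 (≈28.1618) theta=107/204 (≈0.5245)
Rounded to 4 decimal places: x = 28.1618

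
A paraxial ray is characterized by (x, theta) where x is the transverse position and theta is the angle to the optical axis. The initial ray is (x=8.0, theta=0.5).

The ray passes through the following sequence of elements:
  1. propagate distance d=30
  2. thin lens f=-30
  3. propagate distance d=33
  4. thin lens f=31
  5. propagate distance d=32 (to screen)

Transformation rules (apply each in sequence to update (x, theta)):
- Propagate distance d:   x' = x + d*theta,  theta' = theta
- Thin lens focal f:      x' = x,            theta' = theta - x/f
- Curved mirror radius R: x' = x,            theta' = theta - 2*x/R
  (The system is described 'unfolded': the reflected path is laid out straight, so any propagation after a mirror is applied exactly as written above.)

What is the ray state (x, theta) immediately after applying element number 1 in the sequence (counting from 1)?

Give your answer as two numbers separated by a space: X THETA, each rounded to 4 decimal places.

Answer: 23.0000 0.5000

Derivation:
Initial: x=8.0000 theta=0.5000
After 1 (propagate distance d=30): x=23.0000 theta=0.5000
Rounded to 4 decimal places: x = 23.0000, theta = 0.5000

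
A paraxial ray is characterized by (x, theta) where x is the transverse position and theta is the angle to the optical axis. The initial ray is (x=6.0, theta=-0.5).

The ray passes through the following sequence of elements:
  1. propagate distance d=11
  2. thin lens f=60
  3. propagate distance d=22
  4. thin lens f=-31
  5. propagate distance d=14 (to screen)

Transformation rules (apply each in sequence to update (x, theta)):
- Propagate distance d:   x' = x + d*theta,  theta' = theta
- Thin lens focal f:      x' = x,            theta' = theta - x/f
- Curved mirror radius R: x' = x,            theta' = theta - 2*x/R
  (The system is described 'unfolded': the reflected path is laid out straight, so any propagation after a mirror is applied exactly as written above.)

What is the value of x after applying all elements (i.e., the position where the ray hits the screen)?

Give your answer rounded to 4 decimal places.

Initial: x=6.0000 theta=-0.5000
After 1 (propagate distance d=11): x=0.5000 theta=-0.5000
After 2 (thin lens f=60): x=0.5000 theta=-61/120 (≈-0.5083)
After 3 (propagate distance d=22): x=-641/60 (≈-10.6833) theta=-61/120 (≈-0.5083)
After 4 (thin lens f=-31): x=-641/60 (≈-10.6833) theta=-3173/3720 (≈-0.8530)
After 5 (propagate distance d=14 (to screen)): x=-21041/930 (≈-22.6247) theta=-3173/3720 (≈-0.8530)
Rounded to 4 decimal places: x = -22.6247

Answer: -22.6247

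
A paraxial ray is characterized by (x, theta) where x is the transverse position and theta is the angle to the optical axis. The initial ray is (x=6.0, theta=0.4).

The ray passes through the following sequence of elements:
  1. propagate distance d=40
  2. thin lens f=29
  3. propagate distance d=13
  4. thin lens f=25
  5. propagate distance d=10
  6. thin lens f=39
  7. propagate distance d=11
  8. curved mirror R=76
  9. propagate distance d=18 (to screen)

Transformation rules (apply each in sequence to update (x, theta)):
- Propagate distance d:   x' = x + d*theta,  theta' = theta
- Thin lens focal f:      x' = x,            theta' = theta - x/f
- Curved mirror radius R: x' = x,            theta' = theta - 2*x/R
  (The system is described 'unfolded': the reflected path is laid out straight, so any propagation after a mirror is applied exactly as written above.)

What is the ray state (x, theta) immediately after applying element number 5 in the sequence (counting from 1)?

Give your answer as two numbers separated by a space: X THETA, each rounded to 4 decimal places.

Answer: 6.8166 -1.0521

Derivation:
Initial: x=6.0000 theta=0.4000
After 1 (propagate distance d=40): x=22.0000 theta=0.4000
After 2 (thin lens f=29): x=22.0000 theta=-52/145 (≈-0.3586)
After 3 (propagate distance d=13): x=2514/145 (≈17.3379) theta=-52/145 (≈-0.3586)
After 4 (thin lens f=25): x=2514/145 (≈17.3379) theta=-3814/3625 (≈-1.0521)
After 5 (propagate distance d=10): x=4942/725 (≈6.8166) theta=-3814/3625 (≈-1.0521)
Rounded to 4 decimal places: x = 6.8166, theta = -1.0521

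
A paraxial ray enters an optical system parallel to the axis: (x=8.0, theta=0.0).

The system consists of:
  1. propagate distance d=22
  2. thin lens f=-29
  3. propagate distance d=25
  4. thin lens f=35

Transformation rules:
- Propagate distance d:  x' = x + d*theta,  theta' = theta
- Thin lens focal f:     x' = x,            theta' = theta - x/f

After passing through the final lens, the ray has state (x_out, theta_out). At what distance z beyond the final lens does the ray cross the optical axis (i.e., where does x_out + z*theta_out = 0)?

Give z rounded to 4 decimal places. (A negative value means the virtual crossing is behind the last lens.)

Answer: 99.4737

Derivation:
Initial: x=8.0000 theta=0.0000
After 1 (propagate distance d=22): x=8.0000 theta=0.0000
After 2 (thin lens f=-29): x=8.0000 theta=8/29 (≈0.2759)
After 3 (propagate distance d=25): x=432/29 (≈14.8966) theta=8/29 (≈0.2759)
After 4 (thin lens f=35): x=432/29 (≈14.8966) theta=-152/1015 (≈-0.1498)
z_focus = -x_out/theta_out = -(432/29)/(-152/1015) = 1890/19 ≈ 99.4737
Rounded to 4 decimal places: z = 99.4737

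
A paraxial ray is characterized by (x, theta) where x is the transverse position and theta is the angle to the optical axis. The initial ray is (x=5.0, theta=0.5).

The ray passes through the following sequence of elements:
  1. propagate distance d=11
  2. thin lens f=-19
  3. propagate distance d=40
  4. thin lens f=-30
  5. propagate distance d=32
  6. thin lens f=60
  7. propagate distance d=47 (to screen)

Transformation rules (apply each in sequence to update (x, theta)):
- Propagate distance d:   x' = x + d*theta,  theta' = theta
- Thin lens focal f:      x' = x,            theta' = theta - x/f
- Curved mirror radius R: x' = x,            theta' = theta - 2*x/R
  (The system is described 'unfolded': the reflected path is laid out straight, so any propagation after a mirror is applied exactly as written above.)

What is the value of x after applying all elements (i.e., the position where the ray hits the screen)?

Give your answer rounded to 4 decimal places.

Initial: x=5.0000 theta=0.5000
After 1 (propagate distance d=11): x=10.5000 theta=0.5000
After 2 (thin lens f=-19): x=10.5000 theta=20/19 (≈1.0526)
After 3 (propagate distance d=40): x=1999/38 (≈52.6053) theta=20/19 (≈1.0526)
After 4 (thin lens f=-30): x=1999/38 (≈52.6053) theta=3199/1140 (≈2.8061)
After 5 (propagate distance d=32): x=81169/570 (≈142.4018) theta=3199/1140 (≈2.8061)
After 6 (thin lens f=60): x=81169/570 (≈142.4018) theta=779/1800 (≈0.4328)
After 7 (propagate distance d=47 (to screen)): x=5565787/34200 (≈162.7423) theta=779/1800 (≈0.4328)
Rounded to 4 decimal places: x = 162.7423

Answer: 162.7423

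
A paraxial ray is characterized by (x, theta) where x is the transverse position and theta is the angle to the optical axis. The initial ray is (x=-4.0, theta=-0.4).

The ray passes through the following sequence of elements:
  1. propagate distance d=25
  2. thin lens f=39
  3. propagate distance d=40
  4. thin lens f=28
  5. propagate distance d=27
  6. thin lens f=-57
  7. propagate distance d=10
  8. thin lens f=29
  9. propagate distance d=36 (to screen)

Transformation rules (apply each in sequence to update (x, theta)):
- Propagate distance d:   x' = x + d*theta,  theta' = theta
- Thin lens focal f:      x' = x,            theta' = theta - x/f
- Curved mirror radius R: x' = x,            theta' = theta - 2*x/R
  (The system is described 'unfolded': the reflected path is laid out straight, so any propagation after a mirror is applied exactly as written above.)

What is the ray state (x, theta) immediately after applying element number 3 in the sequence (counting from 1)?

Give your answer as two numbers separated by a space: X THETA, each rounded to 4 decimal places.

Initial: x=-4.0000 theta=-0.4000
After 1 (propagate distance d=25): x=-14.0000 theta=-0.4000
After 2 (thin lens f=39): x=-14.0000 theta=-8/195 (≈-0.0410)
After 3 (propagate distance d=40): x=-610/39 (≈-15.6410) theta=-8/195 (≈-0.0410)
Rounded to 4 decimal places: x = -15.6410, theta = -0.0410

Answer: -15.6410 -0.0410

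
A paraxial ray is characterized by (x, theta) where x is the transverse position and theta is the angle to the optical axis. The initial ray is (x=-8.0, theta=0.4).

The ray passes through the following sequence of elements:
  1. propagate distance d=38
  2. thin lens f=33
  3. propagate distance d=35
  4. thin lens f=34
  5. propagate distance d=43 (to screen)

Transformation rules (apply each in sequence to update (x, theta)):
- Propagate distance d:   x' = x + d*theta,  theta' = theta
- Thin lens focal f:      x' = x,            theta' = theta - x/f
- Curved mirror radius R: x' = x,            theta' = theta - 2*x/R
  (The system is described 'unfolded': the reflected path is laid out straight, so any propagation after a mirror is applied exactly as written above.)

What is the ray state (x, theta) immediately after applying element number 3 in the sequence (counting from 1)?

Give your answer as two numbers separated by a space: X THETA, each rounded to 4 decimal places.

Answer: 13.5636 0.1818

Derivation:
Initial: x=-8.0000 theta=0.4000
After 1 (propagate distance d=38): x=7.2000 theta=0.4000
After 2 (thin lens f=33): x=7.2000 theta=2/11 (≈0.1818)
After 3 (propagate distance d=35): x=746/55 (≈13.5636) theta=2/11 (≈0.1818)
Rounded to 4 decimal places: x = 13.5636, theta = 0.1818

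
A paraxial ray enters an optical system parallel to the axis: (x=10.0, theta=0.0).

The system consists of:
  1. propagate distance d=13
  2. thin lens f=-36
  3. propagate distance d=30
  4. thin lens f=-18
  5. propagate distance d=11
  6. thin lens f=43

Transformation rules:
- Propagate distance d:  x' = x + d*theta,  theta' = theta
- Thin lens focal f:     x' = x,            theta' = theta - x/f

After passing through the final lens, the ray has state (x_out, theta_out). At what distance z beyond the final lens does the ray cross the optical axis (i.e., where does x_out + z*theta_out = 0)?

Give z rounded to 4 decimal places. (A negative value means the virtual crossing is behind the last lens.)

Initial: x=10.0000 theta=0.0000
After 1 (propagate distance d=13): x=10.0000 theta=0.0000
After 2 (thin lens f=-36): x=10.0000 theta=5/18 (≈0.2778)
After 3 (propagate distance d=30): x=55/3 (≈18.3333) theta=5/18 (≈0.2778)
After 4 (thin lens f=-18): x=55/3 (≈18.3333) theta=35/27 (≈1.2963)
After 5 (propagate distance d=11): x=880/27 (≈32.5926) theta=35/27 (≈1.2963)
After 6 (thin lens f=43): x=880/27 (≈32.5926) theta=625/1161 (≈0.5383)
z_focus = -x_out/theta_out = -(880/27)/(625/1161) = -60.5440
Rounded to 4 decimal places: z = -60.5440

Answer: -60.5440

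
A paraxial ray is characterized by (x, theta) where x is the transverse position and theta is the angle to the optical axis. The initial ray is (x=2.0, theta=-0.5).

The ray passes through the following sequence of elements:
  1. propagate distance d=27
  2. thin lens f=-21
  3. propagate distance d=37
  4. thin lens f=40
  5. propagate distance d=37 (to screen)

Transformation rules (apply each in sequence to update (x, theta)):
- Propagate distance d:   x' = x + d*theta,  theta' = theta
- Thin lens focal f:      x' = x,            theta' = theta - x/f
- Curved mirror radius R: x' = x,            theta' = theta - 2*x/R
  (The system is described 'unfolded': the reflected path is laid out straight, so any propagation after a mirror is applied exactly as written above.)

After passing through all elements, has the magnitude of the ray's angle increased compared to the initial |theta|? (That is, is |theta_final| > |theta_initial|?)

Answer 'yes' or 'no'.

Initial: x=2.0000 theta=-0.5000
After 1 (propagate distance d=27): x=-11.5000 theta=-0.5000
After 2 (thin lens f=-21): x=-11.5000 theta=-22/21 (≈-1.0476)
After 3 (propagate distance d=37): x=-2111/42 (≈-50.2619) theta=-22/21 (≈-1.0476)
After 4 (thin lens f=40): x=-2111/42 (≈-50.2619) theta=117/560 (≈0.2089)
After 5 (propagate distance d=37 (to screen)): x=-71453/1680 (≈-42.5315) theta=117/560 (≈0.2089)
|theta_initial|=0.5000 |theta_final|=117/560 (≈0.2089) -> not increased

Answer: no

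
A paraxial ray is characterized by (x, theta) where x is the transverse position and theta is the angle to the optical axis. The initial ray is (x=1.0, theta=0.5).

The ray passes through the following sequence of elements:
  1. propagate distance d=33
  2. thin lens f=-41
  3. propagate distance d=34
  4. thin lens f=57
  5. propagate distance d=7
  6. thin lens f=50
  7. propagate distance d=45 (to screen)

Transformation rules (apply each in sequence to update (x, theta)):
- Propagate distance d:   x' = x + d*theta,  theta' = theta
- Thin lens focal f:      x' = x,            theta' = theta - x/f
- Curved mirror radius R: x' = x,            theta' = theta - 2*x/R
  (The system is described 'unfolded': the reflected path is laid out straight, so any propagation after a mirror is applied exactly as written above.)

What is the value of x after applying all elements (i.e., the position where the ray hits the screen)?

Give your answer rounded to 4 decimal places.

Initial: x=1.0000 theta=0.5000
After 1 (propagate distance d=33): x=17.5000 theta=0.5000
After 2 (thin lens f=-41): x=17.5000 theta=38/41 (≈0.9268)
After 3 (propagate distance d=34): x=4019/82 (≈49.0122) theta=38/41 (≈0.9268)
After 4 (thin lens f=57): x=4019/82 (≈49.0122) theta=313/4674 (≈0.0670)
After 5 (propagate distance d=7): x=115637/2337 (≈49.4810) theta=313/4674 (≈0.0670)
After 6 (thin lens f=50): x=115637/2337 (≈49.4810) theta=-53906/58425 (≈-0.9227)
After 7 (propagate distance d=45 (to screen)): x=93031/11685 (≈7.9616) theta=-53906/58425 (≈-0.9227)
Rounded to 4 decimal places: x = 7.9616

Answer: 7.9616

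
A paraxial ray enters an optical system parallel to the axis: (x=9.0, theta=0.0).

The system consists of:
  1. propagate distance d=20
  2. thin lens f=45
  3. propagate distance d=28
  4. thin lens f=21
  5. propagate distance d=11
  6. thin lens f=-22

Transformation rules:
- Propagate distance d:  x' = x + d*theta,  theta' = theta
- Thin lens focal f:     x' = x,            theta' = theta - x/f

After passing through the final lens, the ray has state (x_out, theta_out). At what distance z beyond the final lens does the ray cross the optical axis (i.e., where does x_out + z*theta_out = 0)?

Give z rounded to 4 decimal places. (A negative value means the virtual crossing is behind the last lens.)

Answer: -1.4961

Derivation:
Initial: x=9.0000 theta=0.0000
After 1 (propagate distance d=20): x=9.0000 theta=0.0000
After 2 (thin lens f=45): x=9.0000 theta=-0.2000
After 3 (propagate distance d=28): x=3.4000 theta=-0.2000
After 4 (thin lens f=21): x=3.4000 theta=-38/105 (≈-0.3619)
After 5 (propagate distance d=11): x=-61/105 (≈-0.5810) theta=-38/105 (≈-0.3619)
After 6 (thin lens f=-22): x=-61/105 (≈-0.5810) theta=-299/770 (≈-0.3883)
z_focus = -x_out/theta_out = -(-61/105)/(-299/770) = -1342/897 ≈ -1.4961
Rounded to 4 decimal places: z = -1.4961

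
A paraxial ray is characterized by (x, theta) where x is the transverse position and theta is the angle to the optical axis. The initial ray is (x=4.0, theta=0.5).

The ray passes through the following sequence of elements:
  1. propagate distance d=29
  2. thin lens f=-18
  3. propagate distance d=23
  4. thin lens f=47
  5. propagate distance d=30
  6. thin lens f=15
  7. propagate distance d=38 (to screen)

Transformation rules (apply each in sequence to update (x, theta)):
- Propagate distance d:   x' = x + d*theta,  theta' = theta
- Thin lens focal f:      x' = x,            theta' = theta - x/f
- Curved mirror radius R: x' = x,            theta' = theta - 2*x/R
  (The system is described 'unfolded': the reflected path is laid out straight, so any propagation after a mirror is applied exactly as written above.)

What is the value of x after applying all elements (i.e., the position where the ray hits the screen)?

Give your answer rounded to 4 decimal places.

Initial: x=4.0000 theta=0.5000
After 1 (propagate distance d=29): x=18.5000 theta=0.5000
After 2 (thin lens f=-18): x=18.5000 theta=55/36 (≈1.5278)
After 3 (propagate distance d=23): x=1931/36 (≈53.6389) theta=55/36 (≈1.5278)
After 4 (thin lens f=47): x=1931/36 (≈53.6389) theta=109/282 (≈0.3865)
After 5 (propagate distance d=30): x=110377/1692 (≈65.2346) theta=109/282 (≈0.3865)
After 6 (thin lens f=15): x=110377/1692 (≈65.2346) theta=-100567/25380 (≈-3.9625)
After 7 (propagate distance d=38 (to screen)): x=-2165891/25380 (≈-85.3385) theta=-100567/25380 (≈-3.9625)
Rounded to 4 decimal places: x = -85.3385

Answer: -85.3385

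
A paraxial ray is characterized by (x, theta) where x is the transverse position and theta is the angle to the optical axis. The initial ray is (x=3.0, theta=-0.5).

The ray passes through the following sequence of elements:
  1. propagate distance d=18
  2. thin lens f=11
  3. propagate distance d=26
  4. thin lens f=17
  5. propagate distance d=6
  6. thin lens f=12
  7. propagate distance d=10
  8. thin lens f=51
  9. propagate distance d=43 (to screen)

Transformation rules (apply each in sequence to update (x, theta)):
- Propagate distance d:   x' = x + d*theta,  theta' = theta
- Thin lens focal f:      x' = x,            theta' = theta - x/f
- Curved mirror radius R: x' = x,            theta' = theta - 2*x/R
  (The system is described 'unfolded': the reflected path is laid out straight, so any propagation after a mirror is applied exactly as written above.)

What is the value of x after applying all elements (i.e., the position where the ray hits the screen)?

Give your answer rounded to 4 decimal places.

Answer: 24.7775

Derivation:
Initial: x=3.0000 theta=-0.5000
After 1 (propagate distance d=18): x=-6.0000 theta=-0.5000
After 2 (thin lens f=11): x=-6.0000 theta=1/22 (≈0.0455)
After 3 (propagate distance d=26): x=-53/11 (≈-4.8182) theta=1/22 (≈0.0455)
After 4 (thin lens f=17): x=-53/11 (≈-4.8182) theta=123/374 (≈0.3289)
After 5 (propagate distance d=6): x=-532/187 (≈-2.8449) theta=123/374 (≈0.3289)
After 6 (thin lens f=12): x=-532/187 (≈-2.8449) theta=635/1122 (≈0.5660)
After 7 (propagate distance d=10): x=1579/561 (≈2.8146) theta=635/1122 (≈0.5660)
After 8 (thin lens f=51): x=1579/561 (≈2.8146) theta=2657/5202 (≈0.5108)
After 9 (propagate distance d=43 (to screen)): x=1417819/57222 (≈24.7775) theta=2657/5202 (≈0.5108)
Rounded to 4 decimal places: x = 24.7775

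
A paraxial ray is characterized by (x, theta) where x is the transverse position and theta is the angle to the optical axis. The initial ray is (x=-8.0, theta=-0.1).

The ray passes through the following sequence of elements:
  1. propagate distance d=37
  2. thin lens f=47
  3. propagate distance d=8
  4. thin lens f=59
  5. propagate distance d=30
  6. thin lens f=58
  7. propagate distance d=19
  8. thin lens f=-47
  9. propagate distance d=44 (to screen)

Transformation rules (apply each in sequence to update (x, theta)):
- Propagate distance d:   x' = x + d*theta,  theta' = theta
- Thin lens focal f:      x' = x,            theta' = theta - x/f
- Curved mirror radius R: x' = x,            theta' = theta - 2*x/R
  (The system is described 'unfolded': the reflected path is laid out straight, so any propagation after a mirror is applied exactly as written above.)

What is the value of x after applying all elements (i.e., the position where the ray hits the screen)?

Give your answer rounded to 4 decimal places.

Initial: x=-8.0000 theta=-0.1000
After 1 (propagate distance d=37): x=-11.7000 theta=-0.1000
After 2 (thin lens f=47): x=-11.7000 theta=7/47 (≈0.1489)
After 3 (propagate distance d=8): x=-4939/470 (≈-10.5085) theta=7/47 (≈0.1489)
After 4 (thin lens f=59): x=-4939/470 (≈-10.5085) theta=9069/27730 (≈0.3270)
After 5 (propagate distance d=30): x=-19331/27730 (≈-0.6971) theta=9069/27730 (≈0.3270)
After 6 (thin lens f=58): x=-19331/27730 (≈-0.6971) theta=545333/1608340 (≈0.3391)
After 7 (propagate distance d=19): x=9240129/1608340 (≈5.7451) theta=545333/1608340 (≈0.3391)
After 8 (thin lens f=-47): x=9240129/1608340 (≈5.7451) theta=1743539/3779599 (≈0.4613)
After 9 (propagate distance d=44 (to screen)): x=1968600383/75591980 (≈26.0425) theta=1743539/3779599 (≈0.4613)
Rounded to 4 decimal places: x = 26.0425

Answer: 26.0425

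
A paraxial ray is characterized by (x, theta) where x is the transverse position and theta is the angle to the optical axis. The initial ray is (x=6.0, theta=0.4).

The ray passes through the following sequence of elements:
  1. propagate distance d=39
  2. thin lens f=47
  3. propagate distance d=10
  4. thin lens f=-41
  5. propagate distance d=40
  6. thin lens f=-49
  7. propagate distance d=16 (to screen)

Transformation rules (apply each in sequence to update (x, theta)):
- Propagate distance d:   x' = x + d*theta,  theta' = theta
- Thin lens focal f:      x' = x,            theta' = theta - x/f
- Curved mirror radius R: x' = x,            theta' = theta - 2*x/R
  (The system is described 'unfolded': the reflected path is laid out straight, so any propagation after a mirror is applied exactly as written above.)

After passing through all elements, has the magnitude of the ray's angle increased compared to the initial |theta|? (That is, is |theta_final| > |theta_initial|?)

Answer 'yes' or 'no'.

Initial: x=6.0000 theta=0.4000
After 1 (propagate distance d=39): x=21.6000 theta=0.4000
After 2 (thin lens f=47): x=21.6000 theta=-14/235 (≈-0.0596)
After 3 (propagate distance d=10): x=4936/235 (≈21.0043) theta=-14/235 (≈-0.0596)
After 4 (thin lens f=-41): x=4936/235 (≈21.0043) theta=4362/9635 (≈0.4527)
After 5 (propagate distance d=40): x=376856/9635 (≈39.1132) theta=4362/9635 (≈0.4527)
After 6 (thin lens f=-49): x=376856/9635 (≈39.1132) theta=590594/472115 (≈1.2510)
After 7 (propagate distance d=16 (to screen)): x=27915448/472115 (≈59.1285) theta=590594/472115 (≈1.2510)
|theta_initial|=0.4000 |theta_final|=590594/472115 (≈1.2510) -> increased

Answer: yes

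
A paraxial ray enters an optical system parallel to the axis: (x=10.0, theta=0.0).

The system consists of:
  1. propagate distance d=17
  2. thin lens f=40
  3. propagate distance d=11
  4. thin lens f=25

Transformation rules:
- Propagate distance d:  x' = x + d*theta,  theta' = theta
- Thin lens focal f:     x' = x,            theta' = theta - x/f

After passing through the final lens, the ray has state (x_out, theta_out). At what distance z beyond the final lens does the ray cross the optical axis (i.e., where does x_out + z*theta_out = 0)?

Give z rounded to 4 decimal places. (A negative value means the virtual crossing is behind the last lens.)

Initial: x=10.0000 theta=0.0000
After 1 (propagate distance d=17): x=10.0000 theta=0.0000
After 2 (thin lens f=40): x=10.0000 theta=-0.2500
After 3 (propagate distance d=11): x=7.2500 theta=-0.2500
After 4 (thin lens f=25): x=7.2500 theta=-0.5400
z_focus = -x_out/theta_out = -(7.2500)/(-0.5400) = 725/54 ≈ 13.4259
Rounded to 4 decimal places: z = 13.4259

Answer: 13.4259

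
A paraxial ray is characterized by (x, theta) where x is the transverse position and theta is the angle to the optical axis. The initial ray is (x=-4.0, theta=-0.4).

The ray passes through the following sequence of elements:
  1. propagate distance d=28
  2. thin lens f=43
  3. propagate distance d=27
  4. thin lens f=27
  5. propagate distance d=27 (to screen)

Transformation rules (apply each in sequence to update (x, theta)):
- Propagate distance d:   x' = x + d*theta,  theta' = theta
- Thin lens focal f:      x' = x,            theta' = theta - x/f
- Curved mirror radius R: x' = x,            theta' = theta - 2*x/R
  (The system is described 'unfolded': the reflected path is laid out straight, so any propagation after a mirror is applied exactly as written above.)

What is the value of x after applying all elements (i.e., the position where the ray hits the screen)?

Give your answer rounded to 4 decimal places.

Initial: x=-4.0000 theta=-0.4000
After 1 (propagate distance d=28): x=-15.2000 theta=-0.4000
After 2 (thin lens f=43): x=-15.2000 theta=-2/43 (≈-0.0465)
After 3 (propagate distance d=27): x=-3538/215 (≈-16.4558) theta=-2/43 (≈-0.0465)
After 4 (thin lens f=27): x=-3538/215 (≈-16.4558) theta=76/135 (≈0.5630)
After 5 (propagate distance d=27 (to screen)): x=-54/43 (≈-1.2558) theta=76/135 (≈0.5630)
Rounded to 4 decimal places: x = -1.2558

Answer: -1.2558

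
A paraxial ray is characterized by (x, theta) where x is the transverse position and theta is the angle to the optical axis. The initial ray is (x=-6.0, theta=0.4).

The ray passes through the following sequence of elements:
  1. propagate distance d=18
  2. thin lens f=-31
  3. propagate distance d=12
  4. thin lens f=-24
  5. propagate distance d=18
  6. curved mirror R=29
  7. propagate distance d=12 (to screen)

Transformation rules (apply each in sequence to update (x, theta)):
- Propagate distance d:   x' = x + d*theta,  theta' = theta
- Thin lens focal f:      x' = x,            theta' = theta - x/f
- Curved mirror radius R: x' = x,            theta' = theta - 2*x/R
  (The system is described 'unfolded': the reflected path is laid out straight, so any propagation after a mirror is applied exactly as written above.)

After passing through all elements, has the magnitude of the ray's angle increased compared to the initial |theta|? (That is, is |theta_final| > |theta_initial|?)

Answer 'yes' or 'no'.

Answer: yes

Derivation:
Initial: x=-6.0000 theta=0.4000
After 1 (propagate distance d=18): x=1.2000 theta=0.4000
After 2 (thin lens f=-31): x=1.2000 theta=68/155 (≈0.4387)
After 3 (propagate distance d=12): x=1002/155 (≈6.4645) theta=68/155 (≈0.4387)
After 4 (thin lens f=-24): x=1002/155 (≈6.4645) theta=439/620 (≈0.7081)
After 5 (propagate distance d=18): x=1191/62 (≈19.2097) theta=439/620 (≈0.7081)
After 6 (curved mirror R=29): x=1191/62 (≈19.2097) theta=-11089/17980 (≈-0.6167)
After 7 (propagate distance d=12 (to screen)): x=106161/8990 (≈11.8088) theta=-11089/17980 (≈-0.6167)
|theta_initial|=0.4000 |theta_final|=11089/17980 (≈0.6167) -> increased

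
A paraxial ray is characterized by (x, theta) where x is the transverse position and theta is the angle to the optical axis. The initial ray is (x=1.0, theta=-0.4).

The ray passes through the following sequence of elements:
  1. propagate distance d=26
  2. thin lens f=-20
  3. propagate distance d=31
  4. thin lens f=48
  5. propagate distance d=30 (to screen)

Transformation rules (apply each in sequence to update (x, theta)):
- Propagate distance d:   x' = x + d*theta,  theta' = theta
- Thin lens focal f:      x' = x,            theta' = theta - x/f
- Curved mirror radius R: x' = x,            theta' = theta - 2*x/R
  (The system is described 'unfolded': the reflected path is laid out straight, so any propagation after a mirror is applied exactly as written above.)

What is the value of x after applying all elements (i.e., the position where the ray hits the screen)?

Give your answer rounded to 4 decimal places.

Answer: -39.7388

Derivation:
Initial: x=1.0000 theta=-0.4000
After 1 (propagate distance d=26): x=-9.4000 theta=-0.4000
After 2 (thin lens f=-20): x=-9.4000 theta=-0.8700
After 3 (propagate distance d=31): x=-36.3700 theta=-0.8700
After 4 (thin lens f=48): x=-36.3700 theta=-539/4800 (≈-0.1123)
After 5 (propagate distance d=30 (to screen)): x=-31791/800 (≈-39.7388) theta=-539/4800 (≈-0.1123)
Rounded to 4 decimal places: x = -39.7388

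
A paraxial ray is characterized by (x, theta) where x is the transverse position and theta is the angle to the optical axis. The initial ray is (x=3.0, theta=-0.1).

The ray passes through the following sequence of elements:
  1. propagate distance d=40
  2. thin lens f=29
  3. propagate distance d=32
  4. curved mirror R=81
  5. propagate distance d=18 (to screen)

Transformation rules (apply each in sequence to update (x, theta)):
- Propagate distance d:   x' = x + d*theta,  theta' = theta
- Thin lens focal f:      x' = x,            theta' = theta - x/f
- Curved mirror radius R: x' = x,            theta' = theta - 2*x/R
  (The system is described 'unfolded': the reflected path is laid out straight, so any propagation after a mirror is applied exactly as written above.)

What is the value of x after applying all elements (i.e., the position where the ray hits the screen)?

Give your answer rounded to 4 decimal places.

Answer: -2.8996

Derivation:
Initial: x=3.0000 theta=-0.1000
After 1 (propagate distance d=40): x=-1.0000 theta=-0.1000
After 2 (thin lens f=29): x=-1.0000 theta=-19/290 (≈-0.0655)
After 3 (propagate distance d=32): x=-449/145 (≈-3.0966) theta=-19/290 (≈-0.0655)
After 4 (curved mirror R=81): x=-449/145 (≈-3.0966) theta=257/23490 (≈0.0109)
After 5 (propagate distance d=18 (to screen)): x=-3784/1305 (≈-2.8996) theta=257/23490 (≈0.0109)
Rounded to 4 decimal places: x = -2.8996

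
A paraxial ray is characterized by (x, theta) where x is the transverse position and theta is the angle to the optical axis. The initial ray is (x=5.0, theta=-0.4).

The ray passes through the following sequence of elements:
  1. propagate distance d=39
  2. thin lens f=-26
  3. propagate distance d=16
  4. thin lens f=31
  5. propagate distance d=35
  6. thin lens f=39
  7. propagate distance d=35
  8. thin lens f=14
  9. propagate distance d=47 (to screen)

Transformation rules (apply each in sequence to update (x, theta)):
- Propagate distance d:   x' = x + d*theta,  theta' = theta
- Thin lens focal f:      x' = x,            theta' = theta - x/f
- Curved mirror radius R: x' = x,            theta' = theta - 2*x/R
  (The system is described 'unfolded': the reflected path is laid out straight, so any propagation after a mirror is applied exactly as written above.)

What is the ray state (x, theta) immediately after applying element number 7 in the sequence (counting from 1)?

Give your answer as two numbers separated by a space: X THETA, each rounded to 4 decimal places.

Initial: x=5.0000 theta=-0.4000
After 1 (propagate distance d=39): x=-10.6000 theta=-0.4000
After 2 (thin lens f=-26): x=-10.6000 theta=-21/26 (≈-0.8077)
After 3 (propagate distance d=16): x=-1529/65 (≈-23.5231) theta=-21/26 (≈-0.8077)
After 4 (thin lens f=31): x=-1529/65 (≈-23.5231) theta=-197/4030 (≈-0.0489)
After 5 (propagate distance d=35): x=-101693/4030 (≈-25.2340) theta=-197/4030 (≈-0.0489)
After 6 (thin lens f=39): x=-101693/4030 (≈-25.2340) theta=9401/15717 (≈0.5981)
After 7 (propagate distance d=35): x=-675677/157170 (≈-4.2990) theta=9401/15717 (≈0.5981)
Rounded to 4 decimal places: x = -4.2990, theta = 0.5981

Answer: -4.2990 0.5981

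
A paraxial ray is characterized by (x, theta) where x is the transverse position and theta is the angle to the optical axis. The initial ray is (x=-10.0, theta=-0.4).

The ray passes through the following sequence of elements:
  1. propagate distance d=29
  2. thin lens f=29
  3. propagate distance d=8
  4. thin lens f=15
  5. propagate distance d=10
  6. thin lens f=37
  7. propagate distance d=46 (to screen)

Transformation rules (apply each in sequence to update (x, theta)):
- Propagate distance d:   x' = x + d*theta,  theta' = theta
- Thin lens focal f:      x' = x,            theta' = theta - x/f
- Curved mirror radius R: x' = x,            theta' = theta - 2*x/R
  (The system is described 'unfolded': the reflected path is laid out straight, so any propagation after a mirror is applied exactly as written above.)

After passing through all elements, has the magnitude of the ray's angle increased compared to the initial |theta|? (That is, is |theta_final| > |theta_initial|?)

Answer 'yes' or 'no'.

Initial: x=-10.0000 theta=-0.4000
After 1 (propagate distance d=29): x=-21.6000 theta=-0.4000
After 2 (thin lens f=29): x=-21.6000 theta=10/29 (≈0.3448)
After 3 (propagate distance d=8): x=-2732/145 (≈-18.8414) theta=10/29 (≈0.3448)
After 4 (thin lens f=15): x=-2732/145 (≈-18.8414) theta=3482/2175 (≈1.6009)
After 5 (propagate distance d=10): x=-1232/435 (≈-2.8322) theta=3482/2175 (≈1.6009)
After 6 (thin lens f=37): x=-1232/435 (≈-2.8322) theta=44998/26825 (≈1.6775)
After 7 (propagate distance d=46 (to screen)): x=5981804/80475 (≈74.3312) theta=44998/26825 (≈1.6775)
|theta_initial|=0.4000 |theta_final|=44998/26825 (≈1.6775) -> increased

Answer: yes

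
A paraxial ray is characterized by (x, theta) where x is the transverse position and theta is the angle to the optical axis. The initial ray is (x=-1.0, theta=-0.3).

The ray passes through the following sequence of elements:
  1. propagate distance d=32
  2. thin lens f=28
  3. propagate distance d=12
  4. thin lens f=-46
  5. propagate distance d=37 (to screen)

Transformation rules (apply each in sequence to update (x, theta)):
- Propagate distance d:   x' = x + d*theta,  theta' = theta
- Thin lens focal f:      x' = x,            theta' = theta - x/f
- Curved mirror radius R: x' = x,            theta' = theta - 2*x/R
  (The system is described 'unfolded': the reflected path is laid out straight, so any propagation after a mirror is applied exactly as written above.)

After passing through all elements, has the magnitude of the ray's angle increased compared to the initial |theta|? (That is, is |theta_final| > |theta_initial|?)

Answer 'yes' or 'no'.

Answer: no

Derivation:
Initial: x=-1.0000 theta=-0.3000
After 1 (propagate distance d=32): x=-10.6000 theta=-0.3000
After 2 (thin lens f=28): x=-10.6000 theta=11/140 (≈0.0786)
After 3 (propagate distance d=12): x=-338/35 (≈-9.6571) theta=11/140 (≈0.0786)
After 4 (thin lens f=-46): x=-338/35 (≈-9.6571) theta=-423/3220 (≈-0.1314)
After 5 (propagate distance d=37 (to screen)): x=-46747/3220 (≈-14.5177) theta=-423/3220 (≈-0.1314)
|theta_initial|=0.3000 |theta_final|=423/3220 (≈0.1314) -> not increased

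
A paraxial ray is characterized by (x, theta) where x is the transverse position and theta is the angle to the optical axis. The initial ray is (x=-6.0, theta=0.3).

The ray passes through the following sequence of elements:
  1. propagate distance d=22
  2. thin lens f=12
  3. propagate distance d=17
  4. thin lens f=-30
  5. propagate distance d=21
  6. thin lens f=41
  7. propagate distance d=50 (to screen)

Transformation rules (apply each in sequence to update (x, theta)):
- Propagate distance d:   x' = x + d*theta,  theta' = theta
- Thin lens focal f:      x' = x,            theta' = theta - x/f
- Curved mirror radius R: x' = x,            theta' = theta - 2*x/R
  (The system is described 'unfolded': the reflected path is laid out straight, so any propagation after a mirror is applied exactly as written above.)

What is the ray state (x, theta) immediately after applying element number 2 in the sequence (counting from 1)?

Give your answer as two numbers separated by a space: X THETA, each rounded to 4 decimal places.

Answer: 0.6000 0.2500

Derivation:
Initial: x=-6.0000 theta=0.3000
After 1 (propagate distance d=22): x=0.6000 theta=0.3000
After 2 (thin lens f=12): x=0.6000 theta=0.2500
Rounded to 4 decimal places: x = 0.6000, theta = 0.2500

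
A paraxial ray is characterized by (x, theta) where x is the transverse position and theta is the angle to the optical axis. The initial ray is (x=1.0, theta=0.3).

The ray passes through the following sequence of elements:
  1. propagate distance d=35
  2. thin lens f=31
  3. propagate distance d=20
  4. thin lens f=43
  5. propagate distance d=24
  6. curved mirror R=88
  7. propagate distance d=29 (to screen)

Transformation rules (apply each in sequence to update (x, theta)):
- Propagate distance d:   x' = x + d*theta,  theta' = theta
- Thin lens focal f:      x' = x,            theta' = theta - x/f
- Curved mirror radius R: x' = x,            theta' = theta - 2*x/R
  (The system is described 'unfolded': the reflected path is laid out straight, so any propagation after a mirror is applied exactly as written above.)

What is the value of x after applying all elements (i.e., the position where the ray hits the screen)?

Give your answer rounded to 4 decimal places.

Answer: -7.9188

Derivation:
Initial: x=1.0000 theta=0.3000
After 1 (propagate distance d=35): x=11.5000 theta=0.3000
After 2 (thin lens f=31): x=11.5000 theta=-11/155 (≈-0.0710)
After 3 (propagate distance d=20): x=625/62 (≈10.0806) theta=-11/155 (≈-0.0710)
After 4 (thin lens f=43): x=625/62 (≈10.0806) theta=-4071/13330 (≈-0.3054)
After 5 (propagate distance d=24): x=36671/13330 (≈2.7510) theta=-4071/13330 (≈-0.3054)
After 6 (curved mirror R=88): x=36671/13330 (≈2.7510) theta=-43159/117304 (≈-0.3679)
After 7 (propagate distance d=29 (to screen)): x=-4644531/586520 (≈-7.9188) theta=-43159/117304 (≈-0.3679)
Rounded to 4 decimal places: x = -7.9188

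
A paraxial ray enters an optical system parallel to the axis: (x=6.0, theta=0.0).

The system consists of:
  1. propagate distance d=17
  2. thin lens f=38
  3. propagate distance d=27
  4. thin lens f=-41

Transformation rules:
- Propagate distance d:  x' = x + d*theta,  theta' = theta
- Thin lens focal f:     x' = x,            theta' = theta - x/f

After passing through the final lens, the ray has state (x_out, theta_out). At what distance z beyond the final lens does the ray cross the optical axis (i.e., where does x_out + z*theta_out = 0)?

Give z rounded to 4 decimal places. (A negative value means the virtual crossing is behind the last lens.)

Initial: x=6.0000 theta=0.0000
After 1 (propagate distance d=17): x=6.0000 theta=0.0000
After 2 (thin lens f=38): x=6.0000 theta=-3/19 (≈-0.1579)
After 3 (propagate distance d=27): x=33/19 (≈1.7368) theta=-3/19 (≈-0.1579)
After 4 (thin lens f=-41): x=33/19 (≈1.7368) theta=-90/779 (≈-0.1155)
z_focus = -x_out/theta_out = -(33/19)/(-90/779) = 451/30 ≈ 15.0333
Rounded to 4 decimal places: z = 15.0333

Answer: 15.0333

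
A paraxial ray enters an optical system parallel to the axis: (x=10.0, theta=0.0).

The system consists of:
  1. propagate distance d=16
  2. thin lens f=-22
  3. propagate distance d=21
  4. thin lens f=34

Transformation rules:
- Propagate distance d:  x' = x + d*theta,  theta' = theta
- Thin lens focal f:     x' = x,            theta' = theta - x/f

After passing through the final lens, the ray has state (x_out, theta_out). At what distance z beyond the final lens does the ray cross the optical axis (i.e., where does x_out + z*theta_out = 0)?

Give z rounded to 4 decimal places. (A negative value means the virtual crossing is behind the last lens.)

Answer: 162.4444

Derivation:
Initial: x=10.0000 theta=0.0000
After 1 (propagate distance d=16): x=10.0000 theta=0.0000
After 2 (thin lens f=-22): x=10.0000 theta=5/11 (≈0.4545)
After 3 (propagate distance d=21): x=215/11 (≈19.5455) theta=5/11 (≈0.4545)
After 4 (thin lens f=34): x=215/11 (≈19.5455) theta=-45/374 (≈-0.1203)
z_focus = -x_out/theta_out = -(215/11)/(-45/374) = 1462/9 ≈ 162.4444
Rounded to 4 decimal places: z = 162.4444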